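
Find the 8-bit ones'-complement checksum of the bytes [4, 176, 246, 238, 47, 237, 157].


Sum = 1105 mod 256 = 81
Complement = 174

174


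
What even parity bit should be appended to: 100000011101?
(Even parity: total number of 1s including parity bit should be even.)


Number of 1s in data: 5
Parity bit: 1

1


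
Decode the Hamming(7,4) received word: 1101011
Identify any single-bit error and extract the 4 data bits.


Syndrome = 6: error at position 6

Data: 0001 (corrected bit 6)


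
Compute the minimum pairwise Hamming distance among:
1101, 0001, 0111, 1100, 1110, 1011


Comparing all pairs, minimum distance: 1
Can detect 0 errors, correct 0 errors

1


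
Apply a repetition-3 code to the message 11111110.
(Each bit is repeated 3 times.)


Each bit -> 3 copies

111111111111111111111000


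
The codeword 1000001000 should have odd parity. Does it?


Number of 1s: 2

No, parity error (2 ones)


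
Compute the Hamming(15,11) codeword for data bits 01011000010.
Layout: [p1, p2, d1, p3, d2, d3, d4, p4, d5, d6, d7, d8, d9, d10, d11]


Parity bits: p1=1, p2=0, p3=1, p4=0

100110101000010


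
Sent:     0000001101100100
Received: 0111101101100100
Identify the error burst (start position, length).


XOR: 0111100000000000

Burst at position 1, length 4


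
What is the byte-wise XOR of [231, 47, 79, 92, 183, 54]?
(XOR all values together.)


XOR chain: 231 ^ 47 ^ 79 ^ 92 ^ 183 ^ 54 = 90

90


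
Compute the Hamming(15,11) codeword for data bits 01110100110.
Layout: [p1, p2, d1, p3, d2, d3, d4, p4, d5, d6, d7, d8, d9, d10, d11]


Parity bits: p1=1, p2=0, p3=1, p4=1

100111110100110


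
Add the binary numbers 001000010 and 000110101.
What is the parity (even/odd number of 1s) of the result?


001000010 = 66
000110101 = 53
Sum = 119 = 1110111
1s count = 6

even parity (6 ones in 1110111)


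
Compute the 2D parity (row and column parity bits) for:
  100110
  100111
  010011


Row parities: 101
Column parities: 010010

Row P: 101, Col P: 010010, Corner: 0


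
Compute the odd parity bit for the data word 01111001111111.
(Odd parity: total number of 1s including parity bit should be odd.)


Number of 1s in data: 11
Parity bit: 0

0


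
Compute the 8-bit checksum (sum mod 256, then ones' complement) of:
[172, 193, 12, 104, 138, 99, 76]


Sum = 794 mod 256 = 26
Complement = 229

229


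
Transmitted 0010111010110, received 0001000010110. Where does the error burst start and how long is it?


XOR: 0011111000000

Burst at position 2, length 5


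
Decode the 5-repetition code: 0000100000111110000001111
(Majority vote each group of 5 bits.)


Groups: 00001, 00000, 11111, 00000, 01111
Majority votes: 00101

00101


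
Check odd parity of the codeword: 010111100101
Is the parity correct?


Number of 1s: 7

Yes, parity is correct (7 ones)


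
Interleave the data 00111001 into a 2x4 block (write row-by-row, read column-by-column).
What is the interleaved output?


Matrix:
  0011
  1001
Read columns: 01001011

01001011


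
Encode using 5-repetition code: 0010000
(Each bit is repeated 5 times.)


Each bit -> 5 copies

00000000001111100000000000000000000


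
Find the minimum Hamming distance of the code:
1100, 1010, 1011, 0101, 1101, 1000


Comparing all pairs, minimum distance: 1
Can detect 0 errors, correct 0 errors

1


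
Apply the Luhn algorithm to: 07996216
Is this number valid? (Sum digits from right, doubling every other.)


Luhn sum = 38
38 mod 10 = 8

Invalid (Luhn sum mod 10 = 8)


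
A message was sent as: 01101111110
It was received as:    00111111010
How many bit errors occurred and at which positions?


XOR: 01010000100

3 error(s) at position(s): 1, 3, 8


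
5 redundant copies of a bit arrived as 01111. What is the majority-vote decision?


Ones: 4 out of 5
Threshold: 3

1 (4/5 voted 1)


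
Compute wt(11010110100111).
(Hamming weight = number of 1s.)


Counting 1s in 11010110100111

9


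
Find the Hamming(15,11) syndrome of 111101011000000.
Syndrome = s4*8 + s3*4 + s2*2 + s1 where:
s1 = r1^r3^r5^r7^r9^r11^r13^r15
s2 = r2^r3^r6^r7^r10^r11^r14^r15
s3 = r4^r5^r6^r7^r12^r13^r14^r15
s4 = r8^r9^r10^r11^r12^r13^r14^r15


s1=1, s2=1, s3=0, s4=0

Syndrome = 3 (error at position 3)


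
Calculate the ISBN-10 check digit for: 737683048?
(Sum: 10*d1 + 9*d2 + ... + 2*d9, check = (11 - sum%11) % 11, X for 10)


Weighted sum: 286
286 mod 11 = 0

Check digit: 0


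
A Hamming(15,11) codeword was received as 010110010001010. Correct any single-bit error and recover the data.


Syndrome = 9: error at position 9

Data: 01001001010 (corrected bit 9)


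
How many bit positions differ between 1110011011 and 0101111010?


XOR: 1011100001
Count of 1s: 5

5


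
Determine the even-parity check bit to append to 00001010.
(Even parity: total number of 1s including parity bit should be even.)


Number of 1s in data: 2
Parity bit: 0

0


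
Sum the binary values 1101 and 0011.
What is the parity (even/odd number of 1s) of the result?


1101 = 13
0011 = 3
Sum = 16 = 10000
1s count = 1

odd parity (1 ones in 10000)


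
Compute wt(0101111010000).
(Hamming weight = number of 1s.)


Counting 1s in 0101111010000

6


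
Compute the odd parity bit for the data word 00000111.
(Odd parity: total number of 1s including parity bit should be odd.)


Number of 1s in data: 3
Parity bit: 0

0


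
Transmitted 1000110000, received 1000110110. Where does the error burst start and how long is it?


XOR: 0000000110

Burst at position 7, length 2


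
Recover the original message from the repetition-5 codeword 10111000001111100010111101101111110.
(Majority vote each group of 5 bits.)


Groups: 10111, 00000, 11111, 00010, 11110, 11011, 11110
Majority votes: 1010111

1010111


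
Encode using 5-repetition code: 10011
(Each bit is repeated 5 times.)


Each bit -> 5 copies

1111100000000001111111111


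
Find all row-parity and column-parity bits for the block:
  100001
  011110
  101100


Row parities: 001
Column parities: 010011

Row P: 001, Col P: 010011, Corner: 1


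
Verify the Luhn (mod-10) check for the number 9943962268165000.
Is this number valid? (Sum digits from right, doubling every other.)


Luhn sum = 70
70 mod 10 = 0

Valid (Luhn sum mod 10 = 0)


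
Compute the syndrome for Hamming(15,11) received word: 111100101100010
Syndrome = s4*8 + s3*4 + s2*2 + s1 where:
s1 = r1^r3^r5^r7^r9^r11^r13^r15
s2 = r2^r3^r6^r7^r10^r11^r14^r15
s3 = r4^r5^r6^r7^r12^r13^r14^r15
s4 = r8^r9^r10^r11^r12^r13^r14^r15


s1=0, s2=1, s3=1, s4=1

Syndrome = 14 (error at position 14)


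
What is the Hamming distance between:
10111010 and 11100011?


XOR: 01011001
Count of 1s: 4

4


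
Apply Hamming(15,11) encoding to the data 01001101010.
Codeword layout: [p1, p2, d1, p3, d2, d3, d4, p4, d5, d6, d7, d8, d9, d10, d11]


Parity bits: p1=0, p2=0, p3=1, p4=0

000110001101010


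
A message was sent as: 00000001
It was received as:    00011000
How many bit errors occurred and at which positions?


XOR: 00011001

3 error(s) at position(s): 3, 4, 7


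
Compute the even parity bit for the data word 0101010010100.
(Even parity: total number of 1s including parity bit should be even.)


Number of 1s in data: 5
Parity bit: 1

1


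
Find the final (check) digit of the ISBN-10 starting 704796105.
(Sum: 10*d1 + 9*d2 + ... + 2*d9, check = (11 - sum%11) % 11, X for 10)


Weighted sum: 249
249 mod 11 = 7

Check digit: 4


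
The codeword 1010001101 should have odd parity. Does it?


Number of 1s: 5

Yes, parity is correct (5 ones)


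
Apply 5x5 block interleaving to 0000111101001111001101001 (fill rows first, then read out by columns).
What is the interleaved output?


Matrix:
  00001
  11101
  00111
  10011
  01001
Read columns: 0101001001011000011011111

0101001001011000011011111


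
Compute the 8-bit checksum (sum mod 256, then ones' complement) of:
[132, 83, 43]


Sum = 258 mod 256 = 2
Complement = 253

253


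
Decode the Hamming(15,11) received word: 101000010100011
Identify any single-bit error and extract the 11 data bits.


Syndrome = 1: error at position 1

Data: 10000100011 (corrected bit 1)


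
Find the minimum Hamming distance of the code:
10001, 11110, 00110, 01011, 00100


Comparing all pairs, minimum distance: 1
Can detect 0 errors, correct 0 errors

1


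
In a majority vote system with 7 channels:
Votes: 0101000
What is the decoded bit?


Ones: 2 out of 7
Threshold: 4

0 (2/7 voted 1)


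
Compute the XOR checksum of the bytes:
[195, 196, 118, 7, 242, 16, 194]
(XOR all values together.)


XOR chain: 195 ^ 196 ^ 118 ^ 7 ^ 242 ^ 16 ^ 194 = 86

86


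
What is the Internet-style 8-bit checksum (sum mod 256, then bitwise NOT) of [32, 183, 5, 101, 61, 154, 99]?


Sum = 635 mod 256 = 123
Complement = 132

132


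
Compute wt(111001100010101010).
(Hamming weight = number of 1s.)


Counting 1s in 111001100010101010

9


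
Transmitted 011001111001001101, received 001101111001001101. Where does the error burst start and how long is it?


XOR: 010100000000000000

Burst at position 1, length 3


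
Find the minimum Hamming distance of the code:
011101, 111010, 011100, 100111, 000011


Comparing all pairs, minimum distance: 1
Can detect 0 errors, correct 0 errors

1


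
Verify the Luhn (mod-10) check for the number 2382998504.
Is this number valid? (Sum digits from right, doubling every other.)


Luhn sum = 50
50 mod 10 = 0

Valid (Luhn sum mod 10 = 0)


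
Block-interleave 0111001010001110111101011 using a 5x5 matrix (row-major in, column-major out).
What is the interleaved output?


Matrix:
  01110
  01010
  00111
  01111
  01011
Read columns: 0000011011101101111100111

0000011011101101111100111


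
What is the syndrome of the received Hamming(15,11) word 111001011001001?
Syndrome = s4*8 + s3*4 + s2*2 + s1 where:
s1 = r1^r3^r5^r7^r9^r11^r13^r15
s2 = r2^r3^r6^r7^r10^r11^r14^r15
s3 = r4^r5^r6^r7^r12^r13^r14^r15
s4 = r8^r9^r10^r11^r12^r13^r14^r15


s1=0, s2=0, s3=1, s4=0

Syndrome = 4 (error at position 4)


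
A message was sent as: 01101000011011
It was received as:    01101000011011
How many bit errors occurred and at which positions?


XOR: 00000000000000

0 errors (received matches sent)


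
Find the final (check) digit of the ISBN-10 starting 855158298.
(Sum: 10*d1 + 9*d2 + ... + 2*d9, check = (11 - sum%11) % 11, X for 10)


Weighted sum: 293
293 mod 11 = 7

Check digit: 4


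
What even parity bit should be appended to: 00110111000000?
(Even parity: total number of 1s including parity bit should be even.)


Number of 1s in data: 5
Parity bit: 1

1


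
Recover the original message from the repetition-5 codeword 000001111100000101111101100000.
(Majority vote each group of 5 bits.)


Groups: 00000, 11111, 00000, 10111, 11011, 00000
Majority votes: 010110

010110


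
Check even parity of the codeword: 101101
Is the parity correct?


Number of 1s: 4

Yes, parity is correct (4 ones)


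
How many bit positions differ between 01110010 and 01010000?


XOR: 00100010
Count of 1s: 2

2


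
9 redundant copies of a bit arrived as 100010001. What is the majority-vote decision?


Ones: 3 out of 9
Threshold: 5

0 (3/9 voted 1)


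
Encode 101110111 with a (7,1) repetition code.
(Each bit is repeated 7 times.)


Each bit -> 7 copies

111111100000001111111111111111111110000000111111111111111111111


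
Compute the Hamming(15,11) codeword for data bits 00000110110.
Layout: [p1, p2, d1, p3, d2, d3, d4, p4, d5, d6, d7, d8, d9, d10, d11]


Parity bits: p1=0, p2=1, p3=0, p4=0

010000000110110


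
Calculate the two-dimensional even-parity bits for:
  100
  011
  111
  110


Row parities: 1010
Column parities: 110

Row P: 1010, Col P: 110, Corner: 0


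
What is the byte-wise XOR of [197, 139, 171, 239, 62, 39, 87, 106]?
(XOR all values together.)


XOR chain: 197 ^ 139 ^ 171 ^ 239 ^ 62 ^ 39 ^ 87 ^ 106 = 46

46


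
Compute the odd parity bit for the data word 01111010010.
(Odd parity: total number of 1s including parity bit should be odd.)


Number of 1s in data: 6
Parity bit: 1

1


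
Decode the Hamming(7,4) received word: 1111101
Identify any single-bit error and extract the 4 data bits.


Syndrome = 6: error at position 6

Data: 1111 (corrected bit 6)


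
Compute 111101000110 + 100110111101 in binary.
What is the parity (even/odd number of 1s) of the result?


111101000110 = 3910
100110111101 = 2493
Sum = 6403 = 1100100000011
1s count = 5

odd parity (5 ones in 1100100000011)


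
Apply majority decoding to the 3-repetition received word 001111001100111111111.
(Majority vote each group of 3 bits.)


Groups: 001, 111, 001, 100, 111, 111, 111
Majority votes: 0100111

0100111


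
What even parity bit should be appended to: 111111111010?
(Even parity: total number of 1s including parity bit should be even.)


Number of 1s in data: 10
Parity bit: 0

0


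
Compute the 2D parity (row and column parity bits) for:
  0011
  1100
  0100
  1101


Row parities: 0011
Column parities: 0110

Row P: 0011, Col P: 0110, Corner: 0


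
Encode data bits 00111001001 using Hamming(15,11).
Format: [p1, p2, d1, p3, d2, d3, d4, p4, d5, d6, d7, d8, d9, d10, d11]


Parity bits: p1=1, p2=1, p3=0, p4=1

110001111001001


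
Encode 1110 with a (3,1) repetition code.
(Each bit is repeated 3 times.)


Each bit -> 3 copies

111111111000


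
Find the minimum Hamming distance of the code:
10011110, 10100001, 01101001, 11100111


Comparing all pairs, minimum distance: 3
Can detect 2 errors, correct 1 errors

3


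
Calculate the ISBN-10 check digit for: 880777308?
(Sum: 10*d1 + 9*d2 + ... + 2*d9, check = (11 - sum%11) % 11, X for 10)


Weighted sum: 306
306 mod 11 = 9

Check digit: 2


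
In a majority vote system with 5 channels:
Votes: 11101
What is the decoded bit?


Ones: 4 out of 5
Threshold: 3

1 (4/5 voted 1)


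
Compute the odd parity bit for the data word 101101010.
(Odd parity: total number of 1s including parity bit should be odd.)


Number of 1s in data: 5
Parity bit: 0

0


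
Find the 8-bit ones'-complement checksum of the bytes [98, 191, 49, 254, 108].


Sum = 700 mod 256 = 188
Complement = 67

67


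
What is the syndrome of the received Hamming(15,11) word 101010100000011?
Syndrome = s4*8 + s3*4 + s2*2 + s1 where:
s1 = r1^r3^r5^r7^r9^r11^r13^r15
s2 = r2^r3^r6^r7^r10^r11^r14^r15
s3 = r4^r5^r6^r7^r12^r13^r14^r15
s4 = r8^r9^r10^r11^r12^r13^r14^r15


s1=1, s2=0, s3=0, s4=0

Syndrome = 1 (error at position 1)


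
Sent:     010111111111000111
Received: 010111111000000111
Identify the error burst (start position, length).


XOR: 000000000111000000

Burst at position 9, length 3


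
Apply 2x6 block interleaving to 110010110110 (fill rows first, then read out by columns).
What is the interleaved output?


Matrix:
  110010
  110110
Read columns: 111100011100

111100011100


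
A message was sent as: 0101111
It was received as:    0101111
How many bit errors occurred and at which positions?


XOR: 0000000

0 errors (received matches sent)


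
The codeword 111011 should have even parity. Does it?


Number of 1s: 5

No, parity error (5 ones)


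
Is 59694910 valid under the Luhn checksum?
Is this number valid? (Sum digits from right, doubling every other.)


Luhn sum = 41
41 mod 10 = 1

Invalid (Luhn sum mod 10 = 1)


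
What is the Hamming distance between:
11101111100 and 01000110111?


XOR: 10101001011
Count of 1s: 6

6


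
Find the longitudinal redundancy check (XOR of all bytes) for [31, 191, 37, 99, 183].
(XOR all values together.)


XOR chain: 31 ^ 191 ^ 37 ^ 99 ^ 183 = 81

81


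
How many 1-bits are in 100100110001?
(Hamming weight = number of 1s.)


Counting 1s in 100100110001

5


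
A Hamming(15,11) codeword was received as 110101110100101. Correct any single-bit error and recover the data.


Syndrome = 6: error at position 6

Data: 00010100101 (corrected bit 6)


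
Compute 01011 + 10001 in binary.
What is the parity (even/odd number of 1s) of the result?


01011 = 11
10001 = 17
Sum = 28 = 11100
1s count = 3

odd parity (3 ones in 11100)


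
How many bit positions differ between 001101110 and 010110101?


XOR: 011011011
Count of 1s: 6

6


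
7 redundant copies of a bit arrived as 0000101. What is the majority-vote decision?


Ones: 2 out of 7
Threshold: 4

0 (2/7 voted 1)


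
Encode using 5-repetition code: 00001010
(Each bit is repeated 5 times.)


Each bit -> 5 copies

0000000000000000000011111000001111100000


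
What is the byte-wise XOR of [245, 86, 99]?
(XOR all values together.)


XOR chain: 245 ^ 86 ^ 99 = 192

192


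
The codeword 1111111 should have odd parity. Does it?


Number of 1s: 7

Yes, parity is correct (7 ones)


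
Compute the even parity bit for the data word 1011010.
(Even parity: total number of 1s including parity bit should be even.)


Number of 1s in data: 4
Parity bit: 0

0


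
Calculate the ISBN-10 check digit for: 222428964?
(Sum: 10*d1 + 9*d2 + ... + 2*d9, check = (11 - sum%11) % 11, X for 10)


Weighted sum: 196
196 mod 11 = 9

Check digit: 2


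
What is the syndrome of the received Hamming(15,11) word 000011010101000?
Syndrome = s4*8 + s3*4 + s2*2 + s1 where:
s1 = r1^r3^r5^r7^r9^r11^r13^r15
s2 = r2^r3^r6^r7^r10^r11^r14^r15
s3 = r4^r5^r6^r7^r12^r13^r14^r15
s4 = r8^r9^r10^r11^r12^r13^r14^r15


s1=1, s2=0, s3=1, s4=1

Syndrome = 13 (error at position 13)


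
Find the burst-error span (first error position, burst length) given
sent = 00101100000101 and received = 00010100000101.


XOR: 00111000000000

Burst at position 2, length 3


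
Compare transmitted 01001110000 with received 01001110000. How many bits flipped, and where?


XOR: 00000000000

0 errors (received matches sent)


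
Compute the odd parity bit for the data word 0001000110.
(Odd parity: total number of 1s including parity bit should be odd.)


Number of 1s in data: 3
Parity bit: 0

0


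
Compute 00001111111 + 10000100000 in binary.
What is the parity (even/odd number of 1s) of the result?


00001111111 = 127
10000100000 = 1056
Sum = 1183 = 10010011111
1s count = 7

odd parity (7 ones in 10010011111)


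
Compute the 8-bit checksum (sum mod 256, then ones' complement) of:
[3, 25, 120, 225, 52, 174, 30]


Sum = 629 mod 256 = 117
Complement = 138

138


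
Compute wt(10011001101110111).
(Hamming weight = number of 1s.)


Counting 1s in 10011001101110111

11


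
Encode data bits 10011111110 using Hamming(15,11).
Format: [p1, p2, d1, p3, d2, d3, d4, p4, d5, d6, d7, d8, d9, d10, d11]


Parity bits: p1=1, p2=1, p3=0, p4=0

111000101111110


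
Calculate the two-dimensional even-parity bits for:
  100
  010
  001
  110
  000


Row parities: 11100
Column parities: 001

Row P: 11100, Col P: 001, Corner: 1


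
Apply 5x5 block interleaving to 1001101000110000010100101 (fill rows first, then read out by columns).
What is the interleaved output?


Matrix:
  10011
  01000
  11000
  00101
  00101
Read columns: 1010001100000111000010011

1010001100000111000010011


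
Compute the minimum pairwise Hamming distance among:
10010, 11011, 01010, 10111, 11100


Comparing all pairs, minimum distance: 2
Can detect 1 errors, correct 0 errors

2


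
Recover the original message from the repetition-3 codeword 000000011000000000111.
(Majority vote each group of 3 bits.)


Groups: 000, 000, 011, 000, 000, 000, 111
Majority votes: 0010001

0010001


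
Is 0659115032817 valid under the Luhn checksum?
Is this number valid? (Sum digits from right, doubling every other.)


Luhn sum = 49
49 mod 10 = 9

Invalid (Luhn sum mod 10 = 9)


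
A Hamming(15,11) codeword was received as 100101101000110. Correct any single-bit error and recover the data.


Syndrome = 14: error at position 14

Data: 00111000100 (corrected bit 14)


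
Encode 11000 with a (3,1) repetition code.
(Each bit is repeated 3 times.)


Each bit -> 3 copies

111111000000000


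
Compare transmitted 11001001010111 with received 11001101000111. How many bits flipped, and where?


XOR: 00000100010000

2 error(s) at position(s): 5, 9


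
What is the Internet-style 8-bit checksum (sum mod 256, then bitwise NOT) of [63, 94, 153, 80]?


Sum = 390 mod 256 = 134
Complement = 121

121


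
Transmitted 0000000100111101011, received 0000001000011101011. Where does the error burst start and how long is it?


XOR: 0000001100100000000

Burst at position 6, length 5


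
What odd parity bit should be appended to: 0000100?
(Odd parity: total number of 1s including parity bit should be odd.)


Number of 1s in data: 1
Parity bit: 0

0


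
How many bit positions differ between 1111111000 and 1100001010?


XOR: 0011110010
Count of 1s: 5

5


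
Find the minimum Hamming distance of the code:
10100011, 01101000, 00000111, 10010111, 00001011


Comparing all pairs, minimum distance: 2
Can detect 1 errors, correct 0 errors

2


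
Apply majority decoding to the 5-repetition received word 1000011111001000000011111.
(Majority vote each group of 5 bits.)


Groups: 10000, 11111, 00100, 00000, 11111
Majority votes: 01001

01001


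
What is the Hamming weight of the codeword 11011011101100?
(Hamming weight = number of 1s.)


Counting 1s in 11011011101100

9


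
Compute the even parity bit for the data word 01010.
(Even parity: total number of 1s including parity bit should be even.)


Number of 1s in data: 2
Parity bit: 0

0


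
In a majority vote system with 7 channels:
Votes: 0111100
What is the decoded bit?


Ones: 4 out of 7
Threshold: 4

1 (4/7 voted 1)


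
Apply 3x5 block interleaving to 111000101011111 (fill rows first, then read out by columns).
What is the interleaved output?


Matrix:
  11100
  01010
  11111
Read columns: 101111101011001

101111101011001


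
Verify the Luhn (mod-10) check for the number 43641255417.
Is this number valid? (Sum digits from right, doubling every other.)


Luhn sum = 48
48 mod 10 = 8

Invalid (Luhn sum mod 10 = 8)


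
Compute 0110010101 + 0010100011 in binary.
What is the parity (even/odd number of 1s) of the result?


0110010101 = 405
0010100011 = 163
Sum = 568 = 1000111000
1s count = 4

even parity (4 ones in 1000111000)


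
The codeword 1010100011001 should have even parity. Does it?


Number of 1s: 6

Yes, parity is correct (6 ones)


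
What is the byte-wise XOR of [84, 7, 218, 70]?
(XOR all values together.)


XOR chain: 84 ^ 7 ^ 218 ^ 70 = 207

207


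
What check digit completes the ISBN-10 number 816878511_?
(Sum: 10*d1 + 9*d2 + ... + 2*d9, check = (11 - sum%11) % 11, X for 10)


Weighted sum: 300
300 mod 11 = 3

Check digit: 8


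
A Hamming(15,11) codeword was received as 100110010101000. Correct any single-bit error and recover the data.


Syndrome = 14: error at position 14

Data: 01000101010 (corrected bit 14)


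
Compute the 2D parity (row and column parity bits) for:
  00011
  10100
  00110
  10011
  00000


Row parities: 00010
Column parities: 00010

Row P: 00010, Col P: 00010, Corner: 1


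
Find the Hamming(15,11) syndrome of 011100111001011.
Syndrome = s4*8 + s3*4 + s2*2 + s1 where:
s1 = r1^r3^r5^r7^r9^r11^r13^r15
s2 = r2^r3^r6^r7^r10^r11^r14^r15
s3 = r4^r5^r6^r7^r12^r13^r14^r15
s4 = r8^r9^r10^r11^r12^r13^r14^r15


s1=0, s2=1, s3=1, s4=1

Syndrome = 14 (error at position 14)


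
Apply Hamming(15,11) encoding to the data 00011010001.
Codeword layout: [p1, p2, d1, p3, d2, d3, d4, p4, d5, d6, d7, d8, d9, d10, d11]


Parity bits: p1=0, p2=1, p3=0, p4=1

010000111010001


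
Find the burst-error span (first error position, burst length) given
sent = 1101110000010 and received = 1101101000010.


XOR: 0000011000000

Burst at position 5, length 2


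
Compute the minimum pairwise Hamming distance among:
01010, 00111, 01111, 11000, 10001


Comparing all pairs, minimum distance: 1
Can detect 0 errors, correct 0 errors

1


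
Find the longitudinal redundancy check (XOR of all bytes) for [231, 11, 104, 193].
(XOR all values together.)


XOR chain: 231 ^ 11 ^ 104 ^ 193 = 69

69


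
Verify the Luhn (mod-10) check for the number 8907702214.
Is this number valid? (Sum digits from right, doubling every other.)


Luhn sum = 40
40 mod 10 = 0

Valid (Luhn sum mod 10 = 0)


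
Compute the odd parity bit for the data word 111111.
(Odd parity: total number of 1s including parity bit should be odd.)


Number of 1s in data: 6
Parity bit: 1

1


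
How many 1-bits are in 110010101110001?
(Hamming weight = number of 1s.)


Counting 1s in 110010101110001

8


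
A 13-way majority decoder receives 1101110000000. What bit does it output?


Ones: 5 out of 13
Threshold: 7

0 (5/13 voted 1)


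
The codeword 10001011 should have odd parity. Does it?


Number of 1s: 4

No, parity error (4 ones)


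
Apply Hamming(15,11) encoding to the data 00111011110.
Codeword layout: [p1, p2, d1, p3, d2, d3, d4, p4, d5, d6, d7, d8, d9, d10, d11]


Parity bits: p1=0, p2=0, p3=1, p4=1

000101111011110


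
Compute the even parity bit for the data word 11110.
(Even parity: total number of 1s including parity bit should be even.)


Number of 1s in data: 4
Parity bit: 0

0


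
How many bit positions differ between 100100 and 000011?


XOR: 100111
Count of 1s: 4

4


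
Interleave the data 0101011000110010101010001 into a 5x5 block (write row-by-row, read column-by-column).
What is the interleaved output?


Matrix:
  01010
  11000
  11001
  01010
  10001
Read columns: 0110111110000001001000101

0110111110000001001000101


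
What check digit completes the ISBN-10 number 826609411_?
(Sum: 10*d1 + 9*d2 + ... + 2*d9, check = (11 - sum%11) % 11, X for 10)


Weighted sum: 254
254 mod 11 = 1

Check digit: X


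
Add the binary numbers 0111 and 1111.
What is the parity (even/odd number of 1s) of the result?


0111 = 7
1111 = 15
Sum = 22 = 10110
1s count = 3

odd parity (3 ones in 10110)


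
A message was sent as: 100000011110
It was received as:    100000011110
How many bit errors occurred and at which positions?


XOR: 000000000000

0 errors (received matches sent)


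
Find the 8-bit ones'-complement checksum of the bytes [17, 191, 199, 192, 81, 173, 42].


Sum = 895 mod 256 = 127
Complement = 128

128


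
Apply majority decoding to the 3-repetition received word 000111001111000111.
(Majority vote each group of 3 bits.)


Groups: 000, 111, 001, 111, 000, 111
Majority votes: 010101

010101


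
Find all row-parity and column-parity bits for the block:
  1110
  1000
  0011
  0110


Row parities: 1100
Column parities: 0011

Row P: 1100, Col P: 0011, Corner: 0


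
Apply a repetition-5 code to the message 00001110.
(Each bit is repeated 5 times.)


Each bit -> 5 copies

0000000000000000000011111111111111100000


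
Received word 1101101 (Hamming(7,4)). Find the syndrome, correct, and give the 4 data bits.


Syndrome = 5: error at position 5

Data: 0001 (corrected bit 5)


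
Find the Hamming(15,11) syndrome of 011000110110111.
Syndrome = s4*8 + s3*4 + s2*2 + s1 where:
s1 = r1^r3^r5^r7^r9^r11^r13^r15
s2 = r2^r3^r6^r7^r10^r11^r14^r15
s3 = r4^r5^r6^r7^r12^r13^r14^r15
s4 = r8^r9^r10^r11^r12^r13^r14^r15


s1=1, s2=1, s3=0, s4=0

Syndrome = 3 (error at position 3)


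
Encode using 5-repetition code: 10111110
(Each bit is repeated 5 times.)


Each bit -> 5 copies

1111100000111111111111111111111111100000


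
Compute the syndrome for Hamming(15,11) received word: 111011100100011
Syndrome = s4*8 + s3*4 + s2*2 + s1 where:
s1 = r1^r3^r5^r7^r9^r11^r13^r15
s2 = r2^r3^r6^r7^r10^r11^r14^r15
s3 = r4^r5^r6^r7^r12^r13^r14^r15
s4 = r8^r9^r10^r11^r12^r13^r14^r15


s1=1, s2=1, s3=1, s4=1

Syndrome = 15 (error at position 15)


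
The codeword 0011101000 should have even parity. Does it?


Number of 1s: 4

Yes, parity is correct (4 ones)


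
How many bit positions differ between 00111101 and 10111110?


XOR: 10000011
Count of 1s: 3

3


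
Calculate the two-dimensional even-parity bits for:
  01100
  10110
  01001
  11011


Row parities: 0100
Column parities: 01000

Row P: 0100, Col P: 01000, Corner: 1


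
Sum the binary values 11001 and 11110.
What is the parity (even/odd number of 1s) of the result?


11001 = 25
11110 = 30
Sum = 55 = 110111
1s count = 5

odd parity (5 ones in 110111)


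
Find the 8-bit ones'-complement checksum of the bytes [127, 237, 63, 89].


Sum = 516 mod 256 = 4
Complement = 251

251


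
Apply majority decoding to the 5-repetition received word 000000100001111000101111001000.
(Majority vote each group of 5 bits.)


Groups: 00000, 01000, 01111, 00010, 11110, 01000
Majority votes: 001010

001010


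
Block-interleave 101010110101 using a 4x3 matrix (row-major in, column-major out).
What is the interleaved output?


Matrix:
  101
  010
  110
  101
Read columns: 101101101001

101101101001


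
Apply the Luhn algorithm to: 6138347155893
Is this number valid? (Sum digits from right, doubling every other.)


Luhn sum = 64
64 mod 10 = 4

Invalid (Luhn sum mod 10 = 4)


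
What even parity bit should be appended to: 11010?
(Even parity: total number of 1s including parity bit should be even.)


Number of 1s in data: 3
Parity bit: 1

1


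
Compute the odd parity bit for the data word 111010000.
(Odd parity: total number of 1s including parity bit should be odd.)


Number of 1s in data: 4
Parity bit: 1

1


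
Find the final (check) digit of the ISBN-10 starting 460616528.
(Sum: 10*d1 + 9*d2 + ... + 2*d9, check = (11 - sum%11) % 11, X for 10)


Weighted sum: 214
214 mod 11 = 5

Check digit: 6


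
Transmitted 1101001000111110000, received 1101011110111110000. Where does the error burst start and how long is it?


XOR: 0000010110000000000

Burst at position 5, length 4


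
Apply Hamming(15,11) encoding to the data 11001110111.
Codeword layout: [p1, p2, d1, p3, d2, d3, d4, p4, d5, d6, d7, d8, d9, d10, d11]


Parity bits: p1=0, p2=1, p3=0, p4=0

011010001110111


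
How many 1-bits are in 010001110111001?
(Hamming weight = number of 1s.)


Counting 1s in 010001110111001

8


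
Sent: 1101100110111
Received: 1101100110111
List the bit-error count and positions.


XOR: 0000000000000

0 errors (received matches sent)


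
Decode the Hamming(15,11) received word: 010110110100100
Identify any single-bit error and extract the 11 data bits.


Syndrome = 11: error at position 11

Data: 01010110100 (corrected bit 11)


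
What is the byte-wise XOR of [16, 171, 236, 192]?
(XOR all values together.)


XOR chain: 16 ^ 171 ^ 236 ^ 192 = 151

151


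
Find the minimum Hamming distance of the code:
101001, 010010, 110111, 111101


Comparing all pairs, minimum distance: 2
Can detect 1 errors, correct 0 errors

2


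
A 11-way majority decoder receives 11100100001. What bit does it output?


Ones: 5 out of 11
Threshold: 6

0 (5/11 voted 1)


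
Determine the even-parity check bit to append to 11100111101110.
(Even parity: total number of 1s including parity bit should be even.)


Number of 1s in data: 10
Parity bit: 0

0


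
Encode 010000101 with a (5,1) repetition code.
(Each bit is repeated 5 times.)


Each bit -> 5 copies

000001111100000000000000000000111110000011111


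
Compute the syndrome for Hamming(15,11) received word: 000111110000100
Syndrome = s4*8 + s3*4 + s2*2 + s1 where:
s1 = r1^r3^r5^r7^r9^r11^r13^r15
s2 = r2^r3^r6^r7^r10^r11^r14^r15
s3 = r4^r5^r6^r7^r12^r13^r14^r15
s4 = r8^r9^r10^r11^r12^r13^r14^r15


s1=1, s2=0, s3=1, s4=0

Syndrome = 5 (error at position 5)


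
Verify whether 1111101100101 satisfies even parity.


Number of 1s: 9

No, parity error (9 ones)


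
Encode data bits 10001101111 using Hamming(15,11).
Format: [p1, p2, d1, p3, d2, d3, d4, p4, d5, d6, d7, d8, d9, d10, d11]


Parity bits: p1=0, p2=0, p3=0, p4=0

001000001101111


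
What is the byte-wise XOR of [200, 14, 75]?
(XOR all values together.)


XOR chain: 200 ^ 14 ^ 75 = 141

141


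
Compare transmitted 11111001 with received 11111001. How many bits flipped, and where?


XOR: 00000000

0 errors (received matches sent)


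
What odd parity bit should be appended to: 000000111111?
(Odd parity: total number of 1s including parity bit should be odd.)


Number of 1s in data: 6
Parity bit: 1

1


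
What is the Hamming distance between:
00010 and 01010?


XOR: 01000
Count of 1s: 1

1


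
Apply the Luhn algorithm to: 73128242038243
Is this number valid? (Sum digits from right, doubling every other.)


Luhn sum = 54
54 mod 10 = 4

Invalid (Luhn sum mod 10 = 4)


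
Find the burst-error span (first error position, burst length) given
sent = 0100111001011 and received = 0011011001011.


XOR: 0111100000000

Burst at position 1, length 4


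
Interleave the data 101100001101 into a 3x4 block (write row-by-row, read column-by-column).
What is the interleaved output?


Matrix:
  1011
  0000
  1101
Read columns: 101001100101

101001100101


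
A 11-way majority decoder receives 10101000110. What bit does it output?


Ones: 5 out of 11
Threshold: 6

0 (5/11 voted 1)


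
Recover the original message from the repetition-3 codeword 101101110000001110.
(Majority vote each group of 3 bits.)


Groups: 101, 101, 110, 000, 001, 110
Majority votes: 111001

111001


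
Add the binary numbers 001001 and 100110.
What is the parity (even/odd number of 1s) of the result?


001001 = 9
100110 = 38
Sum = 47 = 101111
1s count = 5

odd parity (5 ones in 101111)


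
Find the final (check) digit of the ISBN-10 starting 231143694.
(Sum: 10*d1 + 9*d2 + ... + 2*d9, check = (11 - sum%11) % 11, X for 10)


Weighted sum: 160
160 mod 11 = 6

Check digit: 5


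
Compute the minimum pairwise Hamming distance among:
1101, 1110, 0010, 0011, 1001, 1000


Comparing all pairs, minimum distance: 1
Can detect 0 errors, correct 0 errors

1


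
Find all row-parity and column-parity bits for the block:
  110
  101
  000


Row parities: 000
Column parities: 011

Row P: 000, Col P: 011, Corner: 0


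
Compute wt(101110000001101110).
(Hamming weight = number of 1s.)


Counting 1s in 101110000001101110

9


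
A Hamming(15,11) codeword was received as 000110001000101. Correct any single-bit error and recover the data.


Syndrome = 10: error at position 10

Data: 01001100101 (corrected bit 10)


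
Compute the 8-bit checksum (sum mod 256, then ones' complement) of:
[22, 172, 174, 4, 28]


Sum = 400 mod 256 = 144
Complement = 111

111


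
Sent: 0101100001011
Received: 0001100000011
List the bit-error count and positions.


XOR: 0100000001000

2 error(s) at position(s): 1, 9


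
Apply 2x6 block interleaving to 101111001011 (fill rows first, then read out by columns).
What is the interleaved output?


Matrix:
  101111
  001011
Read columns: 100011101111

100011101111


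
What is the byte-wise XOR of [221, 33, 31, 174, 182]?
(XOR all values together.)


XOR chain: 221 ^ 33 ^ 31 ^ 174 ^ 182 = 251

251


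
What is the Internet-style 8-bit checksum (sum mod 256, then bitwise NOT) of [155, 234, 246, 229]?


Sum = 864 mod 256 = 96
Complement = 159

159


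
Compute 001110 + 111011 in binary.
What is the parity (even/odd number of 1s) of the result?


001110 = 14
111011 = 59
Sum = 73 = 1001001
1s count = 3

odd parity (3 ones in 1001001)


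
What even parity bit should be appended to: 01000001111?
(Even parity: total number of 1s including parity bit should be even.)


Number of 1s in data: 5
Parity bit: 1

1


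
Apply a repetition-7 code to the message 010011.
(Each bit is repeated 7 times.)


Each bit -> 7 copies

000000011111110000000000000011111111111111


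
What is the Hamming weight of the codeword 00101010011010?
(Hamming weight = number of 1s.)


Counting 1s in 00101010011010

6


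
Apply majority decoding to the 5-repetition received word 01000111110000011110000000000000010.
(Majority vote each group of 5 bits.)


Groups: 01000, 11111, 00000, 11110, 00000, 00000, 00010
Majority votes: 0101000

0101000


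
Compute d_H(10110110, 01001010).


XOR: 11111100
Count of 1s: 6

6


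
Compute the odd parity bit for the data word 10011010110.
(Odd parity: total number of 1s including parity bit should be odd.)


Number of 1s in data: 6
Parity bit: 1

1


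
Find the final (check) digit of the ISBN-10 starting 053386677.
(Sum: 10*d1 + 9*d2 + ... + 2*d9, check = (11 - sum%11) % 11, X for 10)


Weighted sum: 227
227 mod 11 = 7

Check digit: 4


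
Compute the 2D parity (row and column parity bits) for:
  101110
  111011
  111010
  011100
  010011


Row parities: 01011
Column parities: 100000

Row P: 01011, Col P: 100000, Corner: 1


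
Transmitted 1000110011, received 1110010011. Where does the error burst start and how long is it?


XOR: 0110100000

Burst at position 1, length 4


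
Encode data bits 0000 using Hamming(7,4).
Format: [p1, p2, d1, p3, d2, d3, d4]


Parity bits: p1=0, p2=0, p3=0

0000000


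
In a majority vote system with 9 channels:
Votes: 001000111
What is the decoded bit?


Ones: 4 out of 9
Threshold: 5

0 (4/9 voted 1)


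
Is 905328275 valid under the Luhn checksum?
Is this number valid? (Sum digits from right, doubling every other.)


Luhn sum = 41
41 mod 10 = 1

Invalid (Luhn sum mod 10 = 1)


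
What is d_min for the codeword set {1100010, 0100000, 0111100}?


Comparing all pairs, minimum distance: 2
Can detect 1 errors, correct 0 errors

2


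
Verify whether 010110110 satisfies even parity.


Number of 1s: 5

No, parity error (5 ones)


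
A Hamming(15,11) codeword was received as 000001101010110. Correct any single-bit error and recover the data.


Syndrome = 0: no error detected

Data: 00111010110 (no errors)


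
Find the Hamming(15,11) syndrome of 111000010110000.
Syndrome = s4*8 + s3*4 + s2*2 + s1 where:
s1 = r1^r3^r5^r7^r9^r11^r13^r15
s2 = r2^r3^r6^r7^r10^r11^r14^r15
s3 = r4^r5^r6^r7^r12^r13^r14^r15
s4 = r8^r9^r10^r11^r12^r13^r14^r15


s1=1, s2=0, s3=0, s4=1

Syndrome = 9 (error at position 9)


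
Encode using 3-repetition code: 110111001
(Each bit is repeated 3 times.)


Each bit -> 3 copies

111111000111111111000000111


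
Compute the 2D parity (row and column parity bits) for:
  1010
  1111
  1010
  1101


Row parities: 0001
Column parities: 0010

Row P: 0001, Col P: 0010, Corner: 1


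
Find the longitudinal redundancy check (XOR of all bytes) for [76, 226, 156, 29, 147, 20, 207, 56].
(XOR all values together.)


XOR chain: 76 ^ 226 ^ 156 ^ 29 ^ 147 ^ 20 ^ 207 ^ 56 = 95

95


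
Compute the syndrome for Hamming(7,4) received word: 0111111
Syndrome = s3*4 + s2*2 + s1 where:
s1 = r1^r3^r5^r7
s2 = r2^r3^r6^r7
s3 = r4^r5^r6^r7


s1=1, s2=0, s3=0

Syndrome = 1 (error at position 1)


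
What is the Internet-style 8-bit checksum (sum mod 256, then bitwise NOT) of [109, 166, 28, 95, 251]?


Sum = 649 mod 256 = 137
Complement = 118

118


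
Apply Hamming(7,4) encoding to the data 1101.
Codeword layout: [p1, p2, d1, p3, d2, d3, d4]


Parity bits: p1=1, p2=0, p3=0

1010101
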